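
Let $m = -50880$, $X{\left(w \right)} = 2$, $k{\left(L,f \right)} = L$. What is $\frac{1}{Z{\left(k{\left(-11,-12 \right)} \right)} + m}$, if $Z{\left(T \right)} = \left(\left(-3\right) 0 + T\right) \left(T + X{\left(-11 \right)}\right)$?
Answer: $- \frac{1}{50781} \approx -1.9692 \cdot 10^{-5}$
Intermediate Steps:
$Z{\left(T \right)} = T \left(2 + T\right)$ ($Z{\left(T \right)} = \left(\left(-3\right) 0 + T\right) \left(T + 2\right) = \left(0 + T\right) \left(2 + T\right) = T \left(2 + T\right)$)
$\frac{1}{Z{\left(k{\left(-11,-12 \right)} \right)} + m} = \frac{1}{- 11 \left(2 - 11\right) - 50880} = \frac{1}{\left(-11\right) \left(-9\right) - 50880} = \frac{1}{99 - 50880} = \frac{1}{-50781} = - \frac{1}{50781}$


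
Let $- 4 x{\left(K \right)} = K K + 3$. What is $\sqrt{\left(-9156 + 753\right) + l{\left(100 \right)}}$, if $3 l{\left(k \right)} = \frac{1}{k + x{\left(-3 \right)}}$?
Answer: $\frac{2 i \sqrt{177893538}}{291} \approx 91.668 i$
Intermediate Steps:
$x{\left(K \right)} = - \frac{3}{4} - \frac{K^{2}}{4}$ ($x{\left(K \right)} = - \frac{K K + 3}{4} = - \frac{K^{2} + 3}{4} = - \frac{3 + K^{2}}{4} = - \frac{3}{4} - \frac{K^{2}}{4}$)
$l{\left(k \right)} = \frac{1}{3 \left(-3 + k\right)}$ ($l{\left(k \right)} = \frac{1}{3 \left(k - \left(\frac{3}{4} + \frac{\left(-3\right)^{2}}{4}\right)\right)} = \frac{1}{3 \left(k - 3\right)} = \frac{1}{3 \left(-3 + k\right)}$)
$\sqrt{\left(-9156 + 753\right) + l{\left(100 \right)}} = \sqrt{\left(-9156 + 753\right) + \frac{1}{3 \left(-3 + 100\right)}} = \sqrt{-8403 + \frac{1}{3 \cdot 97}} = \sqrt{-8403 + \frac{1}{3} \cdot \frac{1}{97}} = \sqrt{-8403 + \frac{1}{291}} = \sqrt{- \frac{2445272}{291}} = \frac{2 i \sqrt{177893538}}{291}$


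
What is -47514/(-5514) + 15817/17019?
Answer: 149309284/15640461 ≈ 9.5463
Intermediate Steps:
-47514/(-5514) + 15817/17019 = -47514*(-1/5514) + 15817*(1/17019) = 7919/919 + 15817/17019 = 149309284/15640461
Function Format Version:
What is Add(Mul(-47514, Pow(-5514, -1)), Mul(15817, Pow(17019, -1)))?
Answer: Rational(149309284, 15640461) ≈ 9.5463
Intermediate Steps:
Add(Mul(-47514, Pow(-5514, -1)), Mul(15817, Pow(17019, -1))) = Add(Mul(-47514, Rational(-1, 5514)), Mul(15817, Rational(1, 17019))) = Add(Rational(7919, 919), Rational(15817, 17019)) = Rational(149309284, 15640461)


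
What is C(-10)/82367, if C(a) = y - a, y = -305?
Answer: -295/82367 ≈ -0.0035815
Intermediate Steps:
C(a) = -305 - a
C(-10)/82367 = (-305 - 1*(-10))/82367 = (-305 + 10)*(1/82367) = -295*1/82367 = -295/82367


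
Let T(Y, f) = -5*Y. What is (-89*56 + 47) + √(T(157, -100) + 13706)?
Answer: -4937 + √12921 ≈ -4823.3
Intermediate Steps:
(-89*56 + 47) + √(T(157, -100) + 13706) = (-89*56 + 47) + √(-5*157 + 13706) = (-4984 + 47) + √(-785 + 13706) = -4937 + √12921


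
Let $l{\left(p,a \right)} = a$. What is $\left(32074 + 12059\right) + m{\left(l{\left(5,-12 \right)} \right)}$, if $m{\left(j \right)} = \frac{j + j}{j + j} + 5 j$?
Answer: $44074$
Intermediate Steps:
$m{\left(j \right)} = 1 + 5 j$ ($m{\left(j \right)} = \frac{2 j}{2 j} + 5 j = 2 j \frac{1}{2 j} + 5 j = 1 + 5 j$)
$\left(32074 + 12059\right) + m{\left(l{\left(5,-12 \right)} \right)} = \left(32074 + 12059\right) + \left(1 + 5 \left(-12\right)\right) = 44133 + \left(1 - 60\right) = 44133 - 59 = 44074$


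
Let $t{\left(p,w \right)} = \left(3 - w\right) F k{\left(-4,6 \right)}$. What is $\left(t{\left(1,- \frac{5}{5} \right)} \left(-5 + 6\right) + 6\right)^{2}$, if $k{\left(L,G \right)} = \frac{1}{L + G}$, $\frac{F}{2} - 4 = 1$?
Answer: $676$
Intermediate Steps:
$F = 10$ ($F = 8 + 2 \cdot 1 = 8 + 2 = 10$)
$k{\left(L,G \right)} = \frac{1}{G + L}$
$t{\left(p,w \right)} = 15 - 5 w$ ($t{\left(p,w \right)} = \frac{\left(3 - w\right) 10}{6 - 4} = \frac{30 - 10 w}{2} = \left(30 - 10 w\right) \frac{1}{2} = 15 - 5 w$)
$\left(t{\left(1,- \frac{5}{5} \right)} \left(-5 + 6\right) + 6\right)^{2} = \left(\left(15 - 5 \left(- \frac{5}{5}\right)\right) \left(-5 + 6\right) + 6\right)^{2} = \left(\left(15 - 5 \left(\left(-5\right) \frac{1}{5}\right)\right) 1 + 6\right)^{2} = \left(\left(15 - -5\right) 1 + 6\right)^{2} = \left(\left(15 + 5\right) 1 + 6\right)^{2} = \left(20 \cdot 1 + 6\right)^{2} = \left(20 + 6\right)^{2} = 26^{2} = 676$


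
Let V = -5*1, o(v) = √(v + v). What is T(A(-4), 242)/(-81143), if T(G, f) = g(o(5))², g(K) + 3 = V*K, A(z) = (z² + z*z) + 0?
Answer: -259/81143 - 30*√10/81143 ≈ -0.0043610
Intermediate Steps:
A(z) = 2*z² (A(z) = (z² + z²) + 0 = 2*z² + 0 = 2*z²)
o(v) = √2*√v (o(v) = √(2*v) = √2*√v)
V = -5
g(K) = -3 - 5*K
T(G, f) = (-3 - 5*√10)² (T(G, f) = (-3 - 5*√2*√5)² = (-3 - 5*√10)²)
T(A(-4), 242)/(-81143) = (259 + 30*√10)/(-81143) = (259 + 30*√10)*(-1/81143) = -259/81143 - 30*√10/81143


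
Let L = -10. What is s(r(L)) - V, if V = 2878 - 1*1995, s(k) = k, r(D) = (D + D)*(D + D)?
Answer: -483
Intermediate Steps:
r(D) = 4*D² (r(D) = (2*D)*(2*D) = 4*D²)
V = 883 (V = 2878 - 1995 = 883)
s(r(L)) - V = 4*(-10)² - 1*883 = 4*100 - 883 = 400 - 883 = -483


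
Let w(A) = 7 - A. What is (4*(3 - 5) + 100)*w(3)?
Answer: 368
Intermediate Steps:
(4*(3 - 5) + 100)*w(3) = (4*(3 - 5) + 100)*(7 - 1*3) = (4*(-2) + 100)*(7 - 3) = (-8 + 100)*4 = 92*4 = 368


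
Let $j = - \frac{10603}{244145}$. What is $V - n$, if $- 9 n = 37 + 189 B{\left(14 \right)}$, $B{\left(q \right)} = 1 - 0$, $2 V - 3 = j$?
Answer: $\frac{2540218}{95535} \approx 26.589$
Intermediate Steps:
$j = - \frac{461}{10615}$ ($j = \left(-10603\right) \frac{1}{244145} = - \frac{461}{10615} \approx -0.043429$)
$V = \frac{15692}{10615}$ ($V = \frac{3}{2} + \frac{1}{2} \left(- \frac{461}{10615}\right) = \frac{3}{2} - \frac{461}{21230} = \frac{15692}{10615} \approx 1.4783$)
$B{\left(q \right)} = 1$ ($B{\left(q \right)} = 1 + 0 = 1$)
$n = - \frac{226}{9}$ ($n = - \frac{37 + 189 \cdot 1}{9} = - \frac{37 + 189}{9} = \left(- \frac{1}{9}\right) 226 = - \frac{226}{9} \approx -25.111$)
$V - n = \frac{15692}{10615} - - \frac{226}{9} = \frac{15692}{10615} + \frac{226}{9} = \frac{2540218}{95535}$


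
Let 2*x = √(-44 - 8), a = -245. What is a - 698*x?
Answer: -245 - 698*I*√13 ≈ -245.0 - 2516.7*I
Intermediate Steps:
x = I*√13 (x = √(-44 - 8)/2 = √(-52)/2 = (2*I*√13)/2 = I*√13 ≈ 3.6056*I)
a - 698*x = -245 - 698*I*√13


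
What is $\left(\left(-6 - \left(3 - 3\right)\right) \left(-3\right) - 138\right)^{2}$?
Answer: $14400$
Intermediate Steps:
$\left(\left(-6 - \left(3 - 3\right)\right) \left(-3\right) - 138\right)^{2} = \left(\left(-6 - 0\right) \left(-3\right) - 138\right)^{2} = \left(\left(-6 + 0\right) \left(-3\right) - 138\right)^{2} = \left(\left(-6\right) \left(-3\right) - 138\right)^{2} = \left(18 - 138\right)^{2} = \left(-120\right)^{2} = 14400$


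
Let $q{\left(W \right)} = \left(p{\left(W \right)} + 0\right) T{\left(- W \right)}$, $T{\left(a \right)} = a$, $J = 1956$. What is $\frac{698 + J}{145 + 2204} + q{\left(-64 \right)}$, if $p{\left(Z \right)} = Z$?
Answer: $- \frac{9618850}{2349} \approx -4094.9$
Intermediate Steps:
$q{\left(W \right)} = - W^{2}$ ($q{\left(W \right)} = \left(W + 0\right) \left(- W\right) = W \left(- W\right) = - W^{2}$)
$\frac{698 + J}{145 + 2204} + q{\left(-64 \right)} = \frac{698 + 1956}{145 + 2204} - \left(-64\right)^{2} = \frac{2654}{2349} - 4096 = - \frac{9618850}{2349}$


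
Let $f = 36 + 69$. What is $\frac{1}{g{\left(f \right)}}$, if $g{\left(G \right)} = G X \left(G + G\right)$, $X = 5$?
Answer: $\frac{1}{110250} \approx 9.0703 \cdot 10^{-6}$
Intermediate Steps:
$f = 105$
$g{\left(G \right)} = 10 G^{2}$ ($g{\left(G \right)} = G 5 \left(G + G\right) = 5 G 2 G = 10 G^{2}$)
$\frac{1}{g{\left(f \right)}} = \frac{1}{10 \cdot 105^{2}} = \frac{1}{10 \cdot 11025} = \frac{1}{110250}$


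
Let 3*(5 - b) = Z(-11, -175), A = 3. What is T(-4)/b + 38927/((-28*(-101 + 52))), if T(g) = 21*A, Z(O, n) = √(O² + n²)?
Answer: 169171621/5982116 - 189*√30746/30521 ≈ 27.194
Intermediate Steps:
b = 5 - √30746/3 (b = 5 - √((-11)² + (-175)²)/3 = 5 - √(121 + 30625)/3 = 5 - √30746/3 ≈ -53.448)
T(g) = 63 (T(g) = 21*3 = 63)
T(-4)/b + 38927/((-28*(-101 + 52))) = 63/(5 - √30746/3) + 38927/((-28*(-101 + 52))) = 63/(5 - √30746/3) + 38927/((-28*(-49))) = 63/(5 - √30746/3) + 38927/1372 = 63/(5 - √30746/3) + 38927*(1/1372) = 63/(5 - √30746/3) + 5561/196 = 5561/196 + 63/(5 - √30746/3)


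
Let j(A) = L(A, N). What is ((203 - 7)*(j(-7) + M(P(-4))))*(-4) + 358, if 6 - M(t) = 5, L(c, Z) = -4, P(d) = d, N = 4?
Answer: 2710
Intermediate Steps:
j(A) = -4
M(t) = 1 (M(t) = 6 - 1*5 = 6 - 5 = 1)
((203 - 7)*(j(-7) + M(P(-4))))*(-4) + 358 = ((203 - 7)*(-4 + 1))*(-4) + 358 = (196*(-3))*(-4) + 358 = -588*(-4) + 358 = 2352 + 358 = 2710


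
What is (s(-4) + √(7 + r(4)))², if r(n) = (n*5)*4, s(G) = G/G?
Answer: (1 + √87)² ≈ 106.65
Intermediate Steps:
s(G) = 1
r(n) = 20*n (r(n) = (5*n)*4 = 20*n)
(s(-4) + √(7 + r(4)))² = (1 + √(7 + 20*4))² = (1 + √(7 + 80))² = (1 + √87)²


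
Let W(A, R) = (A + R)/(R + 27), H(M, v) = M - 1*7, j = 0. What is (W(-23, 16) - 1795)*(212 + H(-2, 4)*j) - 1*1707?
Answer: -16438105/43 ≈ -3.8228e+5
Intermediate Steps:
H(M, v) = -7 + M (H(M, v) = M - 7 = -7 + M)
W(A, R) = (A + R)/(27 + R)
(W(-23, 16) - 1795)*(212 + H(-2, 4)*j) - 1*1707 = ((-23 + 16)/(27 + 16) - 1795)*(212 + (-7 - 2)*0) - 1*1707 = (-7/43 - 1795)*(212 - 9*0) - 1707 = ((1/43)*(-7) - 1795)*(212 + 0) - 1707 = (-7/43 - 1795)*212 - 1707 = -77192/43*212 - 1707 = -16364704/43 - 1707 = -16438105/43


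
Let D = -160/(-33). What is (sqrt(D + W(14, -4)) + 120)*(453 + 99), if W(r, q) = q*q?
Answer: 66240 + 736*sqrt(1419)/11 ≈ 68761.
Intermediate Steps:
W(r, q) = q**2
D = 160/33 (D = -160*(-1/33) = 160/33 ≈ 4.8485)
(sqrt(D + W(14, -4)) + 120)*(453 + 99) = (sqrt(160/33 + (-4)**2) + 120)*(453 + 99) = (sqrt(160/33 + 16) + 120)*552 = (sqrt(688/33) + 120)*552 = (4*sqrt(1419)/33 + 120)*552 = (120 + 4*sqrt(1419)/33)*552 = 66240 + 736*sqrt(1419)/11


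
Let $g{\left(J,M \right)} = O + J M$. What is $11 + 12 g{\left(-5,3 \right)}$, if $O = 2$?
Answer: $-145$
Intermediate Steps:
$g{\left(J,M \right)} = 2 + J M$
$11 + 12 g{\left(-5,3 \right)} = 11 + 12 \left(2 - 15\right) = 11 + 12 \left(-13\right) = 11 - 156 = -145$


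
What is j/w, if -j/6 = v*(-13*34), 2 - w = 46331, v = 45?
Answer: -39780/15443 ≈ -2.5759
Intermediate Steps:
w = -46329 (w = 2 - 1*46331 = 2 - 46331 = -46329)
j = 119340 (j = -270*(-13*34) = -270*(-442) = -6*(-19890) = 119340)
j/w = 119340/(-46329) = 119340*(-1/46329) = -39780/15443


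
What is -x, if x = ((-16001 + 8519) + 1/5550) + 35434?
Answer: -155133601/5550 ≈ -27952.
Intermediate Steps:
x = 155133601/5550 (x = (-7482 + 1/5550) + 35434 = -41525099/5550 + 35434 = 155133601/5550 ≈ 27952.)
-x = -1*155133601/5550 = -155133601/5550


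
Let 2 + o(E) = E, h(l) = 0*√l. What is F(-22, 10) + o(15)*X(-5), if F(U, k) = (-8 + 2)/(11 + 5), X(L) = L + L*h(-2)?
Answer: -523/8 ≈ -65.375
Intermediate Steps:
h(l) = 0
o(E) = -2 + E
X(L) = L (X(L) = L + L*0 = L + 0 = L)
F(U, k) = -3/8 (F(U, k) = -6/16 = -6*1/16 = -3/8)
F(-22, 10) + o(15)*X(-5) = -3/8 + (-2 + 15)*(-5) = -3/8 + 13*(-5) = -3/8 - 65 = -523/8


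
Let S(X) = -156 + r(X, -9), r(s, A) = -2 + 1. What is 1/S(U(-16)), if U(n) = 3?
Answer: -1/157 ≈ -0.0063694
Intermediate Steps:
r(s, A) = -1
S(X) = -157 (S(X) = -156 - 1 = -157)
1/S(U(-16)) = 1/(-157) = -1/157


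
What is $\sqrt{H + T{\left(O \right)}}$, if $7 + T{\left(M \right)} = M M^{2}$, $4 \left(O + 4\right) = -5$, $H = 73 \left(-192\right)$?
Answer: $\frac{i \sqrt{906733}}{8} \approx 119.03 i$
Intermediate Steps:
$H = -14016$
$O = - \frac{21}{4}$ ($O = -4 + \frac{1}{4} \left(-5\right) = -4 - \frac{5}{4} = - \frac{21}{4} \approx -5.25$)
$T{\left(M \right)} = -7 + M^{3}$ ($T{\left(M \right)} = -7 + M M^{2} = -7 + M^{3}$)
$\sqrt{H + T{\left(O \right)}} = \sqrt{-14016 + \left(-7 + \left(- \frac{21}{4}\right)^{3}\right)} = \sqrt{-14016 - \frac{9709}{64}} = \sqrt{- \frac{906733}{64}} = \frac{i \sqrt{906733}}{8}$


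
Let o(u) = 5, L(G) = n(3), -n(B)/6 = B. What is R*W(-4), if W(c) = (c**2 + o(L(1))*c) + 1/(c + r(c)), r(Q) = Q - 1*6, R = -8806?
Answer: 35853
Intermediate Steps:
r(Q) = -6 + Q (r(Q) = Q - 6 = -6 + Q)
n(B) = -6*B
L(G) = -18 (L(G) = -6*3 = -18)
W(c) = c**2 + 1/(-6 + 2*c) + 5*c (W(c) = (c**2 + 5*c) + 1/(c + (-6 + c)) = (c**2 + 5*c) + 1/(-6 + 2*c) = c**2 + 1/(-6 + 2*c) + 5*c)
R*W(-4) = -8806*(1/2 + (-4)**3 - 15*(-4) + 2*(-4)**2)/(-3 - 4) = -8806*(1/2 - 64 + 60 + 2*16)/(-7) = -(-1258)*(1/2 - 64 + 60 + 32) = -(-1258)*57/2 = -8806*(-57/14) = 35853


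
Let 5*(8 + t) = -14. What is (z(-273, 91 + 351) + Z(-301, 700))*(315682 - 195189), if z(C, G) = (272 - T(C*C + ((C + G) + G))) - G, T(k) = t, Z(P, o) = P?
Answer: -277254393/5 ≈ -5.5451e+7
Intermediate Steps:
t = -54/5 (t = -8 + (⅕)*(-14) = -8 - 14/5 = -54/5 ≈ -10.800)
T(k) = -54/5
z(C, G) = 1414/5 - G (z(C, G) = (272 - 1*(-54/5)) - G = (272 + 54/5) - G = 1414/5 - G)
(z(-273, 91 + 351) + Z(-301, 700))*(315682 - 195189) = ((1414/5 - (91 + 351)) - 301)*(315682 - 195189) = ((1414/5 - 1*442) - 301)*120493 = ((1414/5 - 442) - 301)*120493 = (-796/5 - 301)*120493 = -2301/5*120493 = -277254393/5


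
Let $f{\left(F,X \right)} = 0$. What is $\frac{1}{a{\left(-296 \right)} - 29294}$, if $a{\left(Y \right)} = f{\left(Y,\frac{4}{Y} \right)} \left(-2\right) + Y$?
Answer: $- \frac{1}{29590} \approx -3.3795 \cdot 10^{-5}$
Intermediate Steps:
$a{\left(Y \right)} = Y$ ($a{\left(Y \right)} = 0 \left(-2\right) + Y = 0 + Y = Y$)
$\frac{1}{a{\left(-296 \right)} - 29294} = \frac{1}{-296 - 29294} = \frac{1}{-29590} = - \frac{1}{29590}$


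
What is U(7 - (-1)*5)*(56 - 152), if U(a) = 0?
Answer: 0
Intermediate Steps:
U(7 - (-1)*5)*(56 - 152) = 0*(56 - 152) = 0*(-96) = 0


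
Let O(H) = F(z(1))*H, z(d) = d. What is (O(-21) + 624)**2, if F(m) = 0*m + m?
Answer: 363609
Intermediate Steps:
F(m) = m (F(m) = 0 + m = m)
O(H) = H (O(H) = 1*H = H)
(O(-21) + 624)**2 = (-21 + 624)**2 = 603**2 = 363609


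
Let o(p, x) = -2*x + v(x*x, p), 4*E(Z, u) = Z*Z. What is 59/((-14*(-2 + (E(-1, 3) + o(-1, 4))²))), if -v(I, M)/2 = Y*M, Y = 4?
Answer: 472/217 ≈ 2.1751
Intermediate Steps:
E(Z, u) = Z²/4 (E(Z, u) = (Z*Z)/4 = Z²/4)
v(I, M) = -8*M
o(p, x) = -8*p - 2*x (o(p, x) = -2*x - 8*p = -8*p - 2*x)
59/((-14*(-2 + (E(-1, 3) + o(-1, 4))²))) = 59/((-14*(-2 + ((¼)*(-1)² + (-8*(-1) - 2*4))²))) = 59/((-14*(-2 + ((¼)*1 + (8 - 8))²))) = 59/((-14*(-2 + (¼ + 0)²))) = 59/((-14*(-2 + (¼)²))) = 59/((-14*(-2 + 1/16))) = 59/((-14*(-31/16))) = 59/(217/8) = 59*(8/217) = 472/217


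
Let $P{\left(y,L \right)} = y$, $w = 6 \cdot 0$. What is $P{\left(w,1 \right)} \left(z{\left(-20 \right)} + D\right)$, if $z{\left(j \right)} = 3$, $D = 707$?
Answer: $0$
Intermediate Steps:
$w = 0$
$P{\left(w,1 \right)} \left(z{\left(-20 \right)} + D\right) = 0 \left(3 + 707\right) = 0 \cdot 710 = 0$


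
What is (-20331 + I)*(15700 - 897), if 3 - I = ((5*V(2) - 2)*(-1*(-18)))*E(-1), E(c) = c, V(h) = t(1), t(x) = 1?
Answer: -300116022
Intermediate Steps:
V(h) = 1
I = 57 (I = 3 - (5*1 - 2)*(-1*(-18))*(-1) = 3 - (5 - 2)*18*(-1) = 3 - 3*18*(-1) = 3 - 54*(-1) = 3 - 1*(-54) = 3 + 54 = 57)
(-20331 + I)*(15700 - 897) = (-20331 + 57)*(15700 - 897) = -20274*14803 = -300116022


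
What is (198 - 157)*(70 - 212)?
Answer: -5822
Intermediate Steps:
(198 - 157)*(70 - 212) = 41*(-142) = -5822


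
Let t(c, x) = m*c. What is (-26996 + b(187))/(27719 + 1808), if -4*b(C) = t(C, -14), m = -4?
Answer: -26809/29527 ≈ -0.90795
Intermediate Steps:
t(c, x) = -4*c
b(C) = C (b(C) = -(-1)*C = C)
(-26996 + b(187))/(27719 + 1808) = (-26996 + 187)/(27719 + 1808) = -26809/29527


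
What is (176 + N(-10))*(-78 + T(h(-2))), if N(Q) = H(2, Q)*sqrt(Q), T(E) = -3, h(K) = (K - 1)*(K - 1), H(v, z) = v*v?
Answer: -14256 - 324*I*sqrt(10) ≈ -14256.0 - 1024.6*I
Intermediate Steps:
H(v, z) = v**2
h(K) = (-1 + K)**2 (h(K) = (-1 + K)*(-1 + K) = (-1 + K)**2)
N(Q) = 4*sqrt(Q) (N(Q) = 2**2*sqrt(Q) = 4*sqrt(Q))
(176 + N(-10))*(-78 + T(h(-2))) = (176 + 4*sqrt(-10))*(-78 - 3) = (176 + 4*(I*sqrt(10)))*(-81) = (176 + 4*I*sqrt(10))*(-81) = -14256 - 324*I*sqrt(10)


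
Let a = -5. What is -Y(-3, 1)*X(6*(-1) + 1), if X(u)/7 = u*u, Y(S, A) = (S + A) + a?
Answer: 1225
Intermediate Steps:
Y(S, A) = -5 + A + S (Y(S, A) = (S + A) - 5 = (A + S) - 5 = -5 + A + S)
X(u) = 7*u**2 (X(u) = 7*(u*u) = 7*u**2)
-Y(-3, 1)*X(6*(-1) + 1) = -(-5 + 1 - 3)*7*(6*(-1) + 1)**2 = -(-7)*7*(-6 + 1)**2 = -(-7)*7*(-5)**2 = -(-7)*7*25 = -(-7)*175 = -1*(-1225) = 1225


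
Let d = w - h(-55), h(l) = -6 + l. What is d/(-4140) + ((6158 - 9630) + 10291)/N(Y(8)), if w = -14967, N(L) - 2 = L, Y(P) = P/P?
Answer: 4712563/2070 ≈ 2276.6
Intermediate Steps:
Y(P) = 1
N(L) = 2 + L
d = -14906 (d = -14967 - (-6 - 55) = -14967 - 1*(-61) = -14967 + 61 = -14906)
d/(-4140) + ((6158 - 9630) + 10291)/N(Y(8)) = -14906/(-4140) + ((6158 - 9630) + 10291)/(2 + 1) = -14906*(-1/4140) + (-3472 + 10291)/3 = 7453/2070 + 6819*(⅓) = 7453/2070 + 2273 = 4712563/2070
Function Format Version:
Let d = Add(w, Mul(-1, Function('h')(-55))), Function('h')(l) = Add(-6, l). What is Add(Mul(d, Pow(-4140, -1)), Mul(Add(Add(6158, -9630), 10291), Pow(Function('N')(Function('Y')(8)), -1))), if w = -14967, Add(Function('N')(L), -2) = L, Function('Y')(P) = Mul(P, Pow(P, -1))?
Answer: Rational(4712563, 2070) ≈ 2276.6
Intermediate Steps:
Function('Y')(P) = 1
Function('N')(L) = Add(2, L)
d = -14906 (d = Add(-14967, Mul(-1, Add(-6, -55))) = Add(-14967, Mul(-1, -61)) = Add(-14967, 61) = -14906)
Add(Mul(d, Pow(-4140, -1)), Mul(Add(Add(6158, -9630), 10291), Pow(Function('N')(Function('Y')(8)), -1))) = Add(Mul(-14906, Pow(-4140, -1)), Mul(Add(Add(6158, -9630), 10291), Pow(Add(2, 1), -1))) = Add(Mul(-14906, Rational(-1, 4140)), Mul(Add(-3472, 10291), Pow(3, -1))) = Add(Rational(7453, 2070), Mul(6819, Rational(1, 3))) = Add(Rational(7453, 2070), 2273) = Rational(4712563, 2070)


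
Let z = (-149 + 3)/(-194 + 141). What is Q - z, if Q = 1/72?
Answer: -10459/3816 ≈ -2.7408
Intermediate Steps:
Q = 1/72 ≈ 0.013889
z = 146/53 (z = -146/(-53) = -146*(-1/53) = 146/53 ≈ 2.7547)
Q - z = 1/72 - 1*146/53 = 1/72 - 146/53 = -10459/3816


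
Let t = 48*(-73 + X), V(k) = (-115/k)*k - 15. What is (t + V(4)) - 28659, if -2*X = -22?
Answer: -31765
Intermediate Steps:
X = 11 (X = -1/2*(-22) = 11)
V(k) = -130 (V(k) = -115 - 15 = -130)
t = -2976 (t = 48*(-73 + 11) = 48*(-62) = -2976)
(t + V(4)) - 28659 = (-2976 - 130) - 28659 = -3106 - 28659 = -31765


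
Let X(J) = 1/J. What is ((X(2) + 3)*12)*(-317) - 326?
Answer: -13640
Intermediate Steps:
((X(2) + 3)*12)*(-317) - 326 = ((1/2 + 3)*12)*(-317) - 326 = ((7/2)*12)*(-317) - 326 = 42*(-317) - 326 = -13314 - 326 = -13640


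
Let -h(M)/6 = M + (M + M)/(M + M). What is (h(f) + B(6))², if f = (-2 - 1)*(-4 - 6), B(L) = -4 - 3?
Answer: 37249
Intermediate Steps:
B(L) = -7
f = 30 (f = -3*(-10) = 30)
h(M) = -6 - 6*M (h(M) = -6*(M + (M + M)/(M + M)) = -6*(M + (2*M)/((2*M))) = -6*(M + (2*M)*(1/(2*M))) = -6*(M + 1) = -6*(1 + M) = -6 - 6*M)
(h(f) + B(6))² = ((-6 - 6*30) - 7)² = ((-6 - 180) - 7)² = (-186 - 7)² = (-193)² = 37249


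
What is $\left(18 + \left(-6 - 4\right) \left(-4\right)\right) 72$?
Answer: $4176$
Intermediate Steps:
$\left(18 + \left(-6 - 4\right) \left(-4\right)\right) 72 = \left(18 - -40\right) 72 = \left(18 + 40\right) 72 = 58 \cdot 72 = 4176$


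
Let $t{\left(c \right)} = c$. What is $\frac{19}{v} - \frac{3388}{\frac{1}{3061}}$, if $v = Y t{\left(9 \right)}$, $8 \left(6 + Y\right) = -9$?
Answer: $- \frac{280008044}{27} \approx -1.0371 \cdot 10^{7}$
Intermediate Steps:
$Y = - \frac{57}{8}$ ($Y = -6 + \frac{1}{8} \left(-9\right) = -6 - \frac{9}{8} = - \frac{57}{8} \approx -7.125$)
$v = - \frac{513}{8}$ ($v = \left(- \frac{57}{8}\right) 9 = - \frac{513}{8} \approx -64.125$)
$\frac{19}{v} - \frac{3388}{\frac{1}{3061}} = \frac{19}{- \frac{513}{8}} - \frac{3388}{\frac{1}{3061}} = 19 \left(- \frac{8}{513}\right) - 3388 \frac{1}{\frac{1}{3061}} = - \frac{8}{27} - 10370668 = - \frac{280008044}{27}$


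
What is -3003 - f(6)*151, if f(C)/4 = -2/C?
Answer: -8405/3 ≈ -2801.7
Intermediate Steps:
f(C) = -8/C (f(C) = 4*(-2/C) = -8/C)
-3003 - f(6)*151 = -3003 - (-8/6)*151 = -3003 - (-8*⅙)*151 = -3003 - (-4)*151/3 = -3003 - 1*(-604/3) = -3003 + 604/3 = -8405/3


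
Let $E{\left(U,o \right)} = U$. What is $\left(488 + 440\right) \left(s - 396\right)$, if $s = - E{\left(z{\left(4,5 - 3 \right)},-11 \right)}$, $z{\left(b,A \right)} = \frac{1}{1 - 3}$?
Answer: $-367024$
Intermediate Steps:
$z{\left(b,A \right)} = - \frac{1}{2}$ ($z{\left(b,A \right)} = \frac{1}{-2} = - \frac{1}{2}$)
$s = \frac{1}{2}$ ($s = \left(-1\right) \left(- \frac{1}{2}\right) = \frac{1}{2} \approx 0.5$)
$\left(488 + 440\right) \left(s - 396\right) = \left(488 + 440\right) \left(\frac{1}{2} - 396\right) = 928 \left(- \frac{791}{2}\right) = -367024$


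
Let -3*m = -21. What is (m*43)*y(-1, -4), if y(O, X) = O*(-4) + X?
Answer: 0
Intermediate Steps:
y(O, X) = X - 4*O (y(O, X) = -4*O + X = X - 4*O)
m = 7 (m = -⅓*(-21) = 7)
(m*43)*y(-1, -4) = (7*43)*(-4 - 4*(-1)) = 301*(-4 + 4) = 301*0 = 0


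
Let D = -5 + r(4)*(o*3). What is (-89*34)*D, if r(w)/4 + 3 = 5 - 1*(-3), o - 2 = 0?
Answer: -347990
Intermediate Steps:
o = 2 (o = 2 + 0 = 2)
r(w) = 20 (r(w) = -12 + 4*(5 - 1*(-3)) = -12 + 4*(5 + 3) = -12 + 4*8 = -12 + 32 = 20)
D = 115 (D = -5 + 20*(2*3) = -5 + 20*6 = -5 + 120 = 115)
(-89*34)*D = -89*34*115 = -3026*115 = -347990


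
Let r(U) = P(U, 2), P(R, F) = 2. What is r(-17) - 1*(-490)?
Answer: 492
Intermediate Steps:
r(U) = 2
r(-17) - 1*(-490) = 2 - 1*(-490) = 2 + 490 = 492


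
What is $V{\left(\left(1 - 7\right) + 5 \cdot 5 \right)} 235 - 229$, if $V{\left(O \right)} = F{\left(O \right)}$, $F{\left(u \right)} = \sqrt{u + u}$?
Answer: $-229 + 235 \sqrt{38} \approx 1219.6$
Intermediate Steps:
$F{\left(u \right)} = \sqrt{2} \sqrt{u}$ ($F{\left(u \right)} = \sqrt{2 u} = \sqrt{2} \sqrt{u}$)
$V{\left(O \right)} = \sqrt{2} \sqrt{O}$
$V{\left(\left(1 - 7\right) + 5 \cdot 5 \right)} 235 - 229 = \sqrt{2} \sqrt{\left(1 - 7\right) + 5 \cdot 5} \cdot 235 - 229 = \sqrt{2} \sqrt{-6 + 25} \cdot 235 - 229 = \sqrt{2} \sqrt{19} \cdot 235 - 229 = \sqrt{38} \cdot 235 - 229 = 235 \sqrt{38} - 229 = -229 + 235 \sqrt{38}$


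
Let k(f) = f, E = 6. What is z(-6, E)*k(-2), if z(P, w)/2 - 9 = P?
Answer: -12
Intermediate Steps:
z(P, w) = 18 + 2*P
z(-6, E)*k(-2) = (18 + 2*(-6))*(-2) = (18 - 12)*(-2) = 6*(-2) = -12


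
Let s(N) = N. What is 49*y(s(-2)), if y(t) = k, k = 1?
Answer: 49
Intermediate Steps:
y(t) = 1
49*y(s(-2)) = 49*1 = 49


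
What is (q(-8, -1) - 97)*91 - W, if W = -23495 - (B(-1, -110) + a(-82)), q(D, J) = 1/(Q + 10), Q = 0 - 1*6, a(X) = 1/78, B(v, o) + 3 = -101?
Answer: 2275535/156 ≈ 14587.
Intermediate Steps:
B(v, o) = -104 (B(v, o) = -3 - 101 = -104)
a(X) = 1/78
Q = -6 (Q = 0 - 6 = -6)
q(D, J) = ¼ (q(D, J) = 1/(-6 + 10) = 1/4 = ¼)
W = -1824499/78 (W = -23495 - (-104 + 1/78) = -23495 - 1*(-8111/78) = -23495 + 8111/78 = -1824499/78 ≈ -23391.)
(q(-8, -1) - 97)*91 - W = (¼ - 97)*91 - 1*(-1824499/78) = -387/4*91 + 1824499/78 = -35217/4 + 1824499/78 = 2275535/156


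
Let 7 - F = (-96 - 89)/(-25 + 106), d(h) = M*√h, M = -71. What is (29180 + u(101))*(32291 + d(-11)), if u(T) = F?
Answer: 76346644612/81 - 167867572*I*√11/81 ≈ 9.4255e+8 - 6.8735e+6*I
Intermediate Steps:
d(h) = -71*√h
F = 752/81 (F = 7 - (-96 - 89)/(-25 + 106) = 7 - (-185)/81 = 7 - 1*(-185/81) = 7 + 185/81 = 752/81 ≈ 9.2840)
u(T) = 752/81
(29180 + u(101))*(32291 + d(-11)) = (29180 + 752/81)*(32291 - 71*I*√11) = 2364332*(32291 - 71*I*√11)/81 = 76346644612/81 - 167867572*I*√11/81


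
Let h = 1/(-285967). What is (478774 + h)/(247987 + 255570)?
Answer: 136913564457/144000684619 ≈ 0.95078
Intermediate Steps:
h = -1/285967 ≈ -3.4969e-6
(478774 + h)/(247987 + 255570) = (478774 - 1/285967)/(247987 + 255570) = (136913564457/285967)/503557 = (136913564457/285967)*(1/503557) = 136913564457/144000684619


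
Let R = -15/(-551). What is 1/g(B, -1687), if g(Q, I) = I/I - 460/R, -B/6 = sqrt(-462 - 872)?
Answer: -3/50689 ≈ -5.9184e-5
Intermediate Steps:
R = 15/551 (R = -15*(-1/551) = 15/551 ≈ 0.027223)
B = -6*I*sqrt(1334) (B = -6*sqrt(-462 - 872) = -6*I*sqrt(1334) ≈ -219.14*I)
g(Q, I) = -50689/3 (g(Q, I) = I/I - 460/15/551 = 1 - 460*551/15 = 1 - 50692/3 = -50689/3)
1/g(B, -1687) = 1/(-50689/3) = -3/50689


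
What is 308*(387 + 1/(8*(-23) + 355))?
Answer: 20382824/171 ≈ 1.1920e+5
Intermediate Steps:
308*(387 + 1/(8*(-23) + 355)) = 308*(387 + 1/(-184 + 355)) = 308*(387 + 1/171) = 308*(66178/171) = 20382824/171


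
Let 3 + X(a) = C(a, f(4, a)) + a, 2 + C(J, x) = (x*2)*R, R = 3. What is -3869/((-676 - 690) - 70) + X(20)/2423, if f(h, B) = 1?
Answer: 9404743/3479428 ≈ 2.7030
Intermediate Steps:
C(J, x) = -2 + 6*x (C(J, x) = -2 + (x*2)*3 = -2 + (2*x)*3 = -2 + 6*x)
X(a) = 1 + a (X(a) = -3 + ((-2 + 6*1) + a) = -3 + ((-2 + 6) + a) = -3 + (4 + a) = 1 + a)
-3869/((-676 - 690) - 70) + X(20)/2423 = -3869/((-676 - 690) - 70) + (1 + 20)/2423 = -3869/(-1366 - 70) + 21*(1/2423) = -3869/(-1436) + 21/2423 = -3869*(-1/1436) + 21/2423 = 3869/1436 + 21/2423 = 9404743/3479428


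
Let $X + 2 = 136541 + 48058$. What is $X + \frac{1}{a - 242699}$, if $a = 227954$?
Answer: $\frac{2721882764}{14745} \approx 1.846 \cdot 10^{5}$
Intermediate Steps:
$X = 184597$ ($X = -2 + \left(136541 + 48058\right) = -2 + 184599 = 184597$)
$X + \frac{1}{a - 242699} = 184597 + \frac{1}{227954 - 242699} = 184597 + \frac{1}{-14745} = 184597 - \frac{1}{14745} = \frac{2721882764}{14745}$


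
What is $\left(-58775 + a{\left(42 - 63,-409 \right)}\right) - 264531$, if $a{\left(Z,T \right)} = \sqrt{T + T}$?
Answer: $-323306 + i \sqrt{818} \approx -3.2331 \cdot 10^{5} + 28.601 i$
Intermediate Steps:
$a{\left(Z,T \right)} = \sqrt{2} \sqrt{T}$ ($a{\left(Z,T \right)} = \sqrt{2 T} = \sqrt{2} \sqrt{T}$)
$\left(-58775 + a{\left(42 - 63,-409 \right)}\right) - 264531 = \left(-58775 + \sqrt{2} \sqrt{-409}\right) - 264531 = \left(-58775 + \sqrt{2} i \sqrt{409}\right) - 264531 = \left(-58775 + i \sqrt{818}\right) - 264531 = -323306 + i \sqrt{818}$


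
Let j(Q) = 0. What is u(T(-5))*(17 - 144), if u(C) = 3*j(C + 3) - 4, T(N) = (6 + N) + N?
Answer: 508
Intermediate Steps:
T(N) = 6 + 2*N
u(C) = -4 (u(C) = 3*0 - 4 = 0 - 4 = -4)
u(T(-5))*(17 - 144) = -4*(17 - 144) = -4*(-127) = 508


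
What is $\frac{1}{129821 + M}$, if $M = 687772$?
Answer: $\frac{1}{817593} \approx 1.2231 \cdot 10^{-6}$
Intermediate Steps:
$\frac{1}{129821 + M} = \frac{1}{129821 + 687772} = \frac{1}{817593}$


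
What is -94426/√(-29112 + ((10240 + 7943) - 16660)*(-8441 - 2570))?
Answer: 94426*I*√16798865/16798865 ≈ 23.038*I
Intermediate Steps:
-94426/√(-29112 + ((10240 + 7943) - 16660)*(-8441 - 2570)) = -94426/√(-29112 + (18183 - 16660)*(-11011)) = -94426/√(-29112 + 1523*(-11011)) = -94426/√(-29112 - 16769753) = -94426*(-I*√16798865/16798865) = -(-94426)*I*√16798865/16798865 = 94426*I*√16798865/16798865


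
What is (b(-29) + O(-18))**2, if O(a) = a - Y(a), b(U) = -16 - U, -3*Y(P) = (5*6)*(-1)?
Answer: 225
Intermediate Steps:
Y(P) = 10 (Y(P) = -5*6*(-1)/3 = -10*(-1) = -1/3*(-30) = 10)
O(a) = -10 + a (O(a) = a - 1*10 = a - 10 = -10 + a)
(b(-29) + O(-18))**2 = ((-16 - 1*(-29)) + (-10 - 18))**2 = ((-16 + 29) - 28)**2 = (13 - 28)**2 = (-15)**2 = 225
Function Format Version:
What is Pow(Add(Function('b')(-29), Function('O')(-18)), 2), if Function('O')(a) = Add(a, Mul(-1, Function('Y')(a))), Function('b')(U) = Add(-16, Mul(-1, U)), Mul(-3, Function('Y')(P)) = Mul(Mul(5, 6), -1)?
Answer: 225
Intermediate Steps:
Function('Y')(P) = 10 (Function('Y')(P) = Mul(Rational(-1, 3), Mul(Mul(5, 6), -1)) = Mul(Rational(-1, 3), Mul(30, -1)) = Mul(Rational(-1, 3), -30) = 10)
Function('O')(a) = Add(-10, a) (Function('O')(a) = Add(a, Mul(-1, 10)) = Add(a, -10) = Add(-10, a))
Pow(Add(Function('b')(-29), Function('O')(-18)), 2) = Pow(Add(Add(-16, Mul(-1, -29)), Add(-10, -18)), 2) = Pow(Add(Add(-16, 29), -28), 2) = Pow(Add(13, -28), 2) = Pow(-15, 2) = 225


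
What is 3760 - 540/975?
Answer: 244364/65 ≈ 3759.4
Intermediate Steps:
3760 - 540/975 = 3760 - 1*36/65 = 3760 - 36/65 = 244364/65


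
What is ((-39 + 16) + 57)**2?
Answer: 1156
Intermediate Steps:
((-39 + 16) + 57)**2 = (-23 + 57)**2 = 34**2 = 1156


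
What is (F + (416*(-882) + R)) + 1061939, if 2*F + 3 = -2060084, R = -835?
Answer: -671703/2 ≈ -3.3585e+5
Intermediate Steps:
F = -2060087/2 (F = -3/2 + (½)*(-2060084) = -3/2 - 1030042 = -2060087/2 ≈ -1.0300e+6)
(F + (416*(-882) + R)) + 1061939 = (-2060087/2 + (416*(-882) - 835)) + 1061939 = (-2060087/2 + (-366912 - 835)) + 1061939 = (-2060087/2 - 367747) + 1061939 = -2795581/2 + 1061939 = -671703/2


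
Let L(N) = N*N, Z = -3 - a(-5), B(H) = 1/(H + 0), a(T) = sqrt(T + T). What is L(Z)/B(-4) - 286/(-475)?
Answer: 2186/475 - 24*I*sqrt(10) ≈ 4.6021 - 75.895*I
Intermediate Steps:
a(T) = sqrt(2)*sqrt(T) (a(T) = sqrt(2*T) = sqrt(2)*sqrt(T))
B(H) = 1/H
Z = -3 - I*sqrt(10) (Z = -3 - sqrt(2)*sqrt(-5) = -3 - sqrt(2)*I*sqrt(5) = -3 - I*sqrt(10) ≈ -3.0 - 3.1623*I)
L(N) = N**2
L(Z)/B(-4) - 286/(-475) = (-3 - I*sqrt(10))**2/(1/(-4)) - 286/(-475) = (-3 - I*sqrt(10))**2/(-1/4) - 286*(-1/475) = (-3 - I*sqrt(10))**2*(-4) + 286/475 = -4*(-3 - I*sqrt(10))**2 + 286/475 = 286/475 - 4*(-3 - I*sqrt(10))**2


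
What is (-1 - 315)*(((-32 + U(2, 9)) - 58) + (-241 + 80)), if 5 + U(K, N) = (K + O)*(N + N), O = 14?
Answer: -10112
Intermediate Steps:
U(K, N) = -5 + 2*N*(14 + K) (U(K, N) = -5 + (K + 14)*(N + N) = -5 + (14 + K)*(2*N) = -5 + 2*N*(14 + K))
(-1 - 315)*(((-32 + U(2, 9)) - 58) + (-241 + 80)) = (-1 - 315)*(((-32 + (-5 + 28*9 + 2*2*9)) - 58) + (-241 + 80)) = -316*(((-32 + (-5 + 252 + 36)) - 58) - 161) = -316*(((-32 + 283) - 58) - 161) = -316*((251 - 58) - 161) = -316*(193 - 161) = -316*32 = -10112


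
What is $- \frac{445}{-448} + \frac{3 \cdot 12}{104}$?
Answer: $\frac{7801}{5824} \approx 1.3395$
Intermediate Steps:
$- \frac{445}{-448} + \frac{3 \cdot 12}{104} = \left(-445\right) \left(- \frac{1}{448}\right) + 36 \cdot \frac{1}{104} = \frac{445}{448} + \frac{9}{26} = \frac{7801}{5824}$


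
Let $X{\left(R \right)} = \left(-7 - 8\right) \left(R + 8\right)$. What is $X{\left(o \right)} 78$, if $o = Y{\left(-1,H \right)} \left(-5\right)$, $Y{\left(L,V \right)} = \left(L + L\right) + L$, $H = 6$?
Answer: $-26910$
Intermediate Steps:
$Y{\left(L,V \right)} = 3 L$ ($Y{\left(L,V \right)} = 2 L + L = 3 L$)
$o = 15$ ($o = 3 \left(-1\right) \left(-5\right) = \left(-3\right) \left(-5\right) = 15$)
$X{\left(R \right)} = -120 - 15 R$ ($X{\left(R \right)} = - 15 \left(8 + R\right) = -120 - 15 R$)
$X{\left(o \right)} 78 = \left(-120 - 225\right) 78 = \left(-345\right) 78 = -26910$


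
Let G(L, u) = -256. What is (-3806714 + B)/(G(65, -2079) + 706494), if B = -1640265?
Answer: -5446979/706238 ≈ -7.7127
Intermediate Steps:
(-3806714 + B)/(G(65, -2079) + 706494) = (-3806714 - 1640265)/(-256 + 706494) = -5446979/706238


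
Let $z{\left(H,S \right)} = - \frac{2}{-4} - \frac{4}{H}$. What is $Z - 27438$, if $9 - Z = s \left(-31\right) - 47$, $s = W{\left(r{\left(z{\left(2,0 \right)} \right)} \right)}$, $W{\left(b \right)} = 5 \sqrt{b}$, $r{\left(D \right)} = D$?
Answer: $-27382 + \frac{155 i \sqrt{6}}{2} \approx -27382.0 + 189.84 i$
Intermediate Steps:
$z{\left(H,S \right)} = \frac{1}{2} - \frac{4}{H}$ ($z{\left(H,S \right)} = \left(-2\right) \left(- \frac{1}{4}\right) - \frac{4}{H} = \frac{1}{2} - \frac{4}{H}$)
$s = \frac{5 i \sqrt{6}}{2}$ ($s = 5 \sqrt{\frac{-8 + 2}{2 \cdot 2}} = 5 \sqrt{\frac{1}{2} \cdot \frac{1}{2} \left(-6\right)} = 5 \sqrt{- \frac{3}{2}} = 5 \frac{i \sqrt{6}}{2} = \frac{5 i \sqrt{6}}{2} \approx 6.1237 i$)
$Z = 56 + \frac{155 i \sqrt{6}}{2}$ ($Z = 9 - \left(\frac{5 i \sqrt{6}}{2} \left(-31\right) - 47\right) = 9 - \left(- \frac{155 i \sqrt{6}}{2} - 47\right) = 9 - \left(-47 - \frac{155 i \sqrt{6}}{2}\right) = 9 + \left(47 + \frac{155 i \sqrt{6}}{2}\right) = 56 + \frac{155 i \sqrt{6}}{2} \approx 56.0 + 189.84 i$)
$Z - 27438 = \left(56 + \frac{155 i \sqrt{6}}{2}\right) - 27438 = -27382 + \frac{155 i \sqrt{6}}{2}$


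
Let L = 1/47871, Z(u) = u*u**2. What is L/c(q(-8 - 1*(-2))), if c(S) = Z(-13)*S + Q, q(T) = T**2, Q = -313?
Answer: -1/3801196755 ≈ -2.6307e-10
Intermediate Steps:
Z(u) = u**3
c(S) = -313 - 2197*S (c(S) = (-13)**3*S - 313 = -2197*S - 313 = -313 - 2197*S)
L = 1/47871 ≈ 2.0889e-5
L/c(q(-8 - 1*(-2))) = 1/(47871*(-313 - 2197*(-8 - 1*(-2))**2)) = 1/(47871*(-313 - 2197*(-8 + 2)**2)) = 1/(47871*(-313 - 2197*(-6)**2)) = 1/(47871*(-313 - 2197*36)) = 1/(47871*(-313 - 79092)) = (1/47871)/(-79405) = (1/47871)*(-1/79405) = -1/3801196755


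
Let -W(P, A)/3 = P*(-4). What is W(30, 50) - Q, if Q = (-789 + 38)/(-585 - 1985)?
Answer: 924449/2570 ≈ 359.71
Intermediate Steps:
W(P, A) = 12*P (W(P, A) = -3*P*(-4) = -(-12)*P = 12*P)
Q = 751/2570 (Q = -751/(-2570) = -751*(-1/2570) = 751/2570 ≈ 0.29222)
W(30, 50) - Q = 12*30 - 1*751/2570 = 360 - 751/2570 = 924449/2570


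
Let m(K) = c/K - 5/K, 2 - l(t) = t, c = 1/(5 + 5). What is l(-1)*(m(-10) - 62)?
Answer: -18453/100 ≈ -184.53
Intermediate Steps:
c = ⅒ (c = 1/10 = ⅒ ≈ 0.10000)
l(t) = 2 - t
m(K) = -49/(10*K) (m(K) = 1/(10*K) - 5/K = -49/(10*K))
l(-1)*(m(-10) - 62) = (2 - 1*(-1))*(-49/10/(-10) - 62) = (2 + 1)*(-49/10*(-⅒) - 62) = 3*(49/100 - 62) = 3*(-6151/100) = -18453/100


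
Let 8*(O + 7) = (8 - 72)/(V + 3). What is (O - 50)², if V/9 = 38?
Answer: 387026929/119025 ≈ 3251.6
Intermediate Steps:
V = 342 (V = 9*38 = 342)
O = -2423/345 (O = -7 + ((8 - 72)/(342 + 3))/8 = -7 + (-64/345)/8 = -7 + (-64*1/345)/8 = -7 + (⅛)*(-64/345) = -7 - 8/345 = -2423/345 ≈ -7.0232)
(O - 50)² = (-2423/345 - 50)² = (-19673/345)² = 387026929/119025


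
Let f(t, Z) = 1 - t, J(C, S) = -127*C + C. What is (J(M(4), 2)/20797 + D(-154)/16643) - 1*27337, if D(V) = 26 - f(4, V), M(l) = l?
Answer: -1351716064098/49446353 ≈ -27337.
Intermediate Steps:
J(C, S) = -126*C
D(V) = 29 (D(V) = 26 - (1 - 1*4) = 26 - (1 - 4) = 26 - 1*(-3) = 26 + 3 = 29)
(J(M(4), 2)/20797 + D(-154)/16643) - 1*27337 = (-126*4/20797 + 29/16643) - 1*27337 = (-504*1/20797 + 29*(1/16643)) - 27337 = (-72/2971 + 29/16643) - 27337 = -1112137/49446353 - 27337 = -1351716064098/49446353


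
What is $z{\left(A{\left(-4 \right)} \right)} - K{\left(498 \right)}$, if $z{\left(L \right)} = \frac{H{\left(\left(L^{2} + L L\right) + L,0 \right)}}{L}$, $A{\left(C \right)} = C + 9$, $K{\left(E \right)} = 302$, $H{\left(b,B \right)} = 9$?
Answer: $- \frac{1501}{5} \approx -300.2$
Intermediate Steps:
$A{\left(C \right)} = 9 + C$
$z{\left(L \right)} = \frac{9}{L}$
$z{\left(A{\left(-4 \right)} \right)} - K{\left(498 \right)} = \frac{9}{9 - 4} - 302 = \frac{9}{5} - 302 = - \frac{1501}{5}$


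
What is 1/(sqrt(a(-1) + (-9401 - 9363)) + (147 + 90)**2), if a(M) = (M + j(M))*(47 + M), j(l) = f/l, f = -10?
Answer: 56169/3154974911 - 5*I*sqrt(734)/3154974911 ≈ 1.7803e-5 - 4.2936e-8*I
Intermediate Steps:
j(l) = -10/l
a(M) = (47 + M)*(M - 10/M) (a(M) = (M - 10/M)*(47 + M) = (47 + M)*(M - 10/M))
1/(sqrt(a(-1) + (-9401 - 9363)) + (147 + 90)**2) = 1/(sqrt((-10 + (-1)**2 - 470/(-1) + 47*(-1)) + (-9401 - 9363)) + (147 + 90)**2) = 1/(sqrt((-10 + 1 - 470*(-1) - 47) - 18764) + 237**2) = 1/(sqrt((-10 + 1 + 470 - 47) - 18764) + 56169) = 1/(sqrt(414 - 18764) + 56169) = 1/(sqrt(-18350) + 56169) = 1/(5*I*sqrt(734) + 56169) = 1/(56169 + 5*I*sqrt(734))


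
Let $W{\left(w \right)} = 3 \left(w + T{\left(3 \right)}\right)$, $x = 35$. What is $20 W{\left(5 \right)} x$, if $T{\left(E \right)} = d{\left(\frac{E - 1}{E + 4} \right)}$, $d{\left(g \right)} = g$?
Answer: $11100$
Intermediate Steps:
$T{\left(E \right)} = \frac{-1 + E}{4 + E}$ ($T{\left(E \right)} = \frac{E - 1}{E + 4} = \frac{-1 + E}{4 + E}$)
$W{\left(w \right)} = \frac{6}{7} + 3 w$ ($W{\left(w \right)} = 3 \left(w + \frac{-1 + 3}{4 + 3}\right) = 3 \left(w + \frac{1}{7} \cdot 2\right) = 3 \left(w + \frac{2}{7}\right) = 3 \left(\frac{2}{7} + w\right) = \frac{6}{7} + 3 w$)
$20 W{\left(5 \right)} x = 20 \left(\frac{6}{7} + 3 \cdot 5\right) 35 = 20 \left(\frac{6}{7} + 15\right) 35 = 20 \cdot \frac{111}{7} \cdot 35 = \frac{2220}{7} \cdot 35 = 11100$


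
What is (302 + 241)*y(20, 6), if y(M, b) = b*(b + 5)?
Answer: 35838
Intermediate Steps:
y(M, b) = b*(5 + b)
(302 + 241)*y(20, 6) = (302 + 241)*(6*(5 + 6)) = 543*(6*11) = 543*66 = 35838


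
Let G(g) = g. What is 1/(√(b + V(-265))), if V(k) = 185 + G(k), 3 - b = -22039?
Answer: √21962/21962 ≈ 0.0067478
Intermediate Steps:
b = 22042 (b = 3 - 1*(-22039) = 3 + 22039 = 22042)
V(k) = 185 + k
1/(√(b + V(-265))) = 1/(√(22042 + (185 - 265))) = 1/(√(22042 - 80)) = 1/(√21962) = √21962/21962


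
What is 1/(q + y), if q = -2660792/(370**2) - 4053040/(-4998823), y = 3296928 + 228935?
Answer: 171084717175/603218087661029071 ≈ 2.8362e-7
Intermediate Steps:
y = 3525863
q = -3186491767954/171084717175 (q = -2660792/136900 - 4053040*(-1/4998823) = -2660792*1/136900 + 4053040/4998823 = -665198/34225 + 4053040/4998823 = -3186491767954/171084717175 ≈ -18.625)
1/(q + y) = 1/(-3186491767954/171084717175 + 3525863) = 1/(603218087661029071/171084717175) = 171084717175/603218087661029071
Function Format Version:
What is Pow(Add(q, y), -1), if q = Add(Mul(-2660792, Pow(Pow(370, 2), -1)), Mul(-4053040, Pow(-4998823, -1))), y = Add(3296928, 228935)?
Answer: Rational(171084717175, 603218087661029071) ≈ 2.8362e-7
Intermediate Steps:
y = 3525863
q = Rational(-3186491767954, 171084717175) (q = Add(Mul(-2660792, Pow(136900, -1)), Mul(-4053040, Rational(-1, 4998823))) = Add(Mul(-2660792, Rational(1, 136900)), Rational(4053040, 4998823)) = Add(Rational(-665198, 34225), Rational(4053040, 4998823)) = Rational(-3186491767954, 171084717175) ≈ -18.625)
Pow(Add(q, y), -1) = Pow(Add(Rational(-3186491767954, 171084717175), 3525863), -1) = Pow(Rational(603218087661029071, 171084717175), -1) = Rational(171084717175, 603218087661029071)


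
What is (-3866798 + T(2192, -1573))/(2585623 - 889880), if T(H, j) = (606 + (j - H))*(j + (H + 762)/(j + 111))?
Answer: 810453722/1239588133 ≈ 0.65381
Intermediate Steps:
T(H, j) = (j + (762 + H)/(111 + j))*(606 + j - H) (T(H, j) = (606 + j - H)*(j + (762 + H)/(111 + j)) = (j + (762 + H)/(111 + j))*(606 + j - H))
(-3866798 + T(2192, -1573))/(2585623 - 889880) = (-3866798 + (461772 + (-1573)³ - 1*2192² - 156*2192 + 717*(-1573)² + 68028*(-1573) - 1*2192*(-1573)² - 110*2192*(-1573))/(111 - 1573))/(2585623 - 889880) = (-3866798 + (461772 - 3892119517 - 1*4804864 - 341952 + 717*2474329 - 107008044 - 1*2192*2474329 + 379281760)/(-1462))/1695743 = (-3866798 - (461772 - 3892119517 - 4804864 - 341952 + 1774093893 - 107008044 - 5423729168 + 379281760)/1462)*(1/1695743) = (-3866798 - 1/1462*(-7274166120))*(1/1695743) = (-3866798 + 3637083060/731)*(1/1695743) = (810453722/731)*(1/1695743) = 810453722/1239588133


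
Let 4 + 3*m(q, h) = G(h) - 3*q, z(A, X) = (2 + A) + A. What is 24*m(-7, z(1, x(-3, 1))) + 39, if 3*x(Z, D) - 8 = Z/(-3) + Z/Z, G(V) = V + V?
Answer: 239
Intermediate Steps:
G(V) = 2*V
x(Z, D) = 3 - Z/9 (x(Z, D) = 8/3 + (Z/(-3) + Z/Z)/3 = 8/3 + (Z*(-⅓) + 1)/3 = 8/3 + (-Z/3 + 1)/3 = 8/3 + (1 - Z/3)/3 = 8/3 + (⅓ - Z/9) = 3 - Z/9)
z(A, X) = 2 + 2*A
m(q, h) = -4/3 - q + 2*h/3 (m(q, h) = -4/3 + (2*h - 3*q)/3 = -4/3 + (-3*q + 2*h)/3 = -4/3 + (-q + 2*h/3) = -4/3 - q + 2*h/3)
24*m(-7, z(1, x(-3, 1))) + 39 = 24*(-4/3 - 1*(-7) + 2*(2 + 2*1)/3) + 39 = 24*(-4/3 + 7 + 2*(2 + 2)/3) + 39 = 24*(-4/3 + 7 + (⅔)*4) + 39 = 24*(-4/3 + 7 + 8/3) + 39 = 24*(25/3) + 39 = 200 + 39 = 239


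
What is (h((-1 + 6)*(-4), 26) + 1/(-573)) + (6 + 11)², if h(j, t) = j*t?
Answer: -132364/573 ≈ -231.00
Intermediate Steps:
(h((-1 + 6)*(-4), 26) + 1/(-573)) + (6 + 11)² = (((-1 + 6)*(-4))*26 + 1/(-573)) + (6 + 11)² = ((5*(-4))*26 - 1/573) + 17² = (-20*26 - 1/573) + 289 = (-520 - 1/573) + 289 = -297961/573 + 289 = -132364/573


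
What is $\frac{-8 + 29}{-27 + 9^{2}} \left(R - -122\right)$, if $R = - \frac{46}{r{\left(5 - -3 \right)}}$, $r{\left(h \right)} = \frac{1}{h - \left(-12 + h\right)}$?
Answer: $- \frac{1505}{9} \approx -167.22$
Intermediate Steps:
$r{\left(h \right)} = \frac{1}{12}$
$R = -552$ ($R = - 46 \frac{1}{\frac{1}{12}} = \left(-46\right) 12 = -552$)
$\frac{-8 + 29}{-27 + 9^{2}} \left(R - -122\right) = \frac{-8 + 29}{-27 + 9^{2}} \left(-552 - -122\right) = \frac{21}{-27 + 81} \left(-552 + 122\right) = \frac{21}{54} \left(-430\right) = 21 \cdot \frac{1}{54} \left(-430\right) = \frac{7}{18} \left(-430\right) = - \frac{1505}{9}$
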